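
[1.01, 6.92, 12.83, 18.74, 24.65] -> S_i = 1.01 + 5.91*i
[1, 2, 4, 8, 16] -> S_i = 1*2^i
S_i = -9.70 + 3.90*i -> [-9.7, -5.8, -1.9, 2.0, 5.9]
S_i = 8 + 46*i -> [8, 54, 100, 146, 192]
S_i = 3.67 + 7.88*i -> [3.67, 11.55, 19.43, 27.31, 35.19]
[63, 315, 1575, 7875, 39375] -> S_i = 63*5^i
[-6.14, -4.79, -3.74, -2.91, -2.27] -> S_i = -6.14*0.78^i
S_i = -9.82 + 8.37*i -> [-9.82, -1.45, 6.92, 15.29, 23.66]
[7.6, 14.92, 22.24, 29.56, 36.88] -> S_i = 7.60 + 7.32*i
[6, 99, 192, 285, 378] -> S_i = 6 + 93*i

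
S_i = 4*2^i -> [4, 8, 16, 32, 64]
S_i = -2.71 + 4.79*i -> [-2.71, 2.08, 6.87, 11.66, 16.45]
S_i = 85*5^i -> [85, 425, 2125, 10625, 53125]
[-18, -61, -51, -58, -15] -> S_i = Random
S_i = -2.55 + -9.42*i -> [-2.55, -11.97, -21.39, -30.81, -40.23]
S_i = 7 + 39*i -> [7, 46, 85, 124, 163]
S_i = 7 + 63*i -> [7, 70, 133, 196, 259]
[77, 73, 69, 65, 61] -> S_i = 77 + -4*i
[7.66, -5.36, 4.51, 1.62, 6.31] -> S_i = Random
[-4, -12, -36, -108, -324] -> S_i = -4*3^i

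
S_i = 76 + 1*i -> [76, 77, 78, 79, 80]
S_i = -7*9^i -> [-7, -63, -567, -5103, -45927]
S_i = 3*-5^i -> [3, -15, 75, -375, 1875]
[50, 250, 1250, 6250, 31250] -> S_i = 50*5^i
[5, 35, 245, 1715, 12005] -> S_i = 5*7^i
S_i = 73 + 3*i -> [73, 76, 79, 82, 85]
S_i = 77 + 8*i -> [77, 85, 93, 101, 109]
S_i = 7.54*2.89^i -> [7.54, 21.79, 62.97, 182.0, 525.97]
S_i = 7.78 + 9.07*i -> [7.78, 16.85, 25.92, 34.99, 44.06]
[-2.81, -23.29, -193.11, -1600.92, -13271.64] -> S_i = -2.81*8.29^i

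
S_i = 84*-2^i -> [84, -168, 336, -672, 1344]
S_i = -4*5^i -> [-4, -20, -100, -500, -2500]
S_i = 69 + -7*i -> [69, 62, 55, 48, 41]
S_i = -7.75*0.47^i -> [-7.75, -3.64, -1.71, -0.8, -0.38]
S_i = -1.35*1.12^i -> [-1.35, -1.51, -1.69, -1.9, -2.12]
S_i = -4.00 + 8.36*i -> [-4.0, 4.36, 12.72, 21.08, 29.44]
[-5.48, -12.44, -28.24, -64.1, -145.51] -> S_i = -5.48*2.27^i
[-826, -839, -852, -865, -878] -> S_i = -826 + -13*i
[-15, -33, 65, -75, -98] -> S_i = Random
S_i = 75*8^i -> [75, 600, 4800, 38400, 307200]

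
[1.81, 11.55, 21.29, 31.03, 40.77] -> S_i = 1.81 + 9.74*i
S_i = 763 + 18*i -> [763, 781, 799, 817, 835]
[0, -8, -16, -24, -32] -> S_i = 0 + -8*i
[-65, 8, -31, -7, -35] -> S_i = Random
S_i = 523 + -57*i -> [523, 466, 409, 352, 295]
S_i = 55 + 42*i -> [55, 97, 139, 181, 223]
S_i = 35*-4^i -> [35, -140, 560, -2240, 8960]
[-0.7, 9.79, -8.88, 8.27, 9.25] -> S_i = Random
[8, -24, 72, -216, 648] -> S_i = 8*-3^i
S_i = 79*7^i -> [79, 553, 3871, 27097, 189679]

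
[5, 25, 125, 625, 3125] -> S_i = 5*5^i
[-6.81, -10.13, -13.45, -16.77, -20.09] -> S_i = -6.81 + -3.32*i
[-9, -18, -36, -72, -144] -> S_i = -9*2^i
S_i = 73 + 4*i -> [73, 77, 81, 85, 89]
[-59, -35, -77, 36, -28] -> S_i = Random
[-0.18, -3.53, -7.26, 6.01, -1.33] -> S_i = Random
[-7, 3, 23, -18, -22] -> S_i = Random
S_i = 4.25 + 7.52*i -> [4.25, 11.77, 19.29, 26.81, 34.33]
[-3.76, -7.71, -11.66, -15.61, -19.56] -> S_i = -3.76 + -3.95*i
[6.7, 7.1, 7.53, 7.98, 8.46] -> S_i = 6.70*1.06^i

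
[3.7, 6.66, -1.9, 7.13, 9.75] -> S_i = Random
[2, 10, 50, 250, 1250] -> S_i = 2*5^i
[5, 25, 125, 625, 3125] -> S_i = 5*5^i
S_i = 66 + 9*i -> [66, 75, 84, 93, 102]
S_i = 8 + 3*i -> [8, 11, 14, 17, 20]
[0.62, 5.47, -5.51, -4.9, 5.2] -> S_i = Random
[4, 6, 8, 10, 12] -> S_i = 4 + 2*i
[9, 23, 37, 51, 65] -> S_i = 9 + 14*i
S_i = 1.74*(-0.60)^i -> [1.74, -1.04, 0.63, -0.38, 0.23]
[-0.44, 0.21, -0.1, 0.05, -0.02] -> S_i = -0.44*(-0.48)^i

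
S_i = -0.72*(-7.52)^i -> [-0.72, 5.41, -40.72, 306.19, -2302.52]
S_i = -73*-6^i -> [-73, 438, -2628, 15768, -94608]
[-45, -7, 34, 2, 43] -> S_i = Random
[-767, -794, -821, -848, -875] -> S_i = -767 + -27*i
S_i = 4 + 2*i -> [4, 6, 8, 10, 12]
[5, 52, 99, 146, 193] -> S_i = 5 + 47*i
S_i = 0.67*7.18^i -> [0.67, 4.81, 34.54, 248.0, 1780.63]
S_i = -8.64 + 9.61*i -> [-8.64, 0.97, 10.58, 20.19, 29.8]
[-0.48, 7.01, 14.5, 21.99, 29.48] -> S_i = -0.48 + 7.49*i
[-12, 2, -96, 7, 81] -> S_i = Random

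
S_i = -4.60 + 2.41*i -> [-4.6, -2.19, 0.22, 2.63, 5.04]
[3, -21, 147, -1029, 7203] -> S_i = 3*-7^i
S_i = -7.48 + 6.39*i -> [-7.48, -1.09, 5.3, 11.69, 18.08]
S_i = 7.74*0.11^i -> [7.74, 0.85, 0.09, 0.01, 0.0]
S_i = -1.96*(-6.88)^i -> [-1.96, 13.48, -92.78, 638.29, -4391.47]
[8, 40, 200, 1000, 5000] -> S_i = 8*5^i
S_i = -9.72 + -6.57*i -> [-9.72, -16.29, -22.86, -29.43, -36.0]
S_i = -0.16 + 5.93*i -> [-0.16, 5.77, 11.7, 17.63, 23.56]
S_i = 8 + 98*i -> [8, 106, 204, 302, 400]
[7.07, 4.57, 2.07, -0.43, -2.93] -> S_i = 7.07 + -2.50*i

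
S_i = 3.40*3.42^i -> [3.4, 11.63, 39.77, 136.01, 465.14]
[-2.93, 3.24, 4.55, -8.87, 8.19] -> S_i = Random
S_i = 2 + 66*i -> [2, 68, 134, 200, 266]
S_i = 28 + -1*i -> [28, 27, 26, 25, 24]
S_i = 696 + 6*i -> [696, 702, 708, 714, 720]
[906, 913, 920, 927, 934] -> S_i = 906 + 7*i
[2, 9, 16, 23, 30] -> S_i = 2 + 7*i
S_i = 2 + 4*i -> [2, 6, 10, 14, 18]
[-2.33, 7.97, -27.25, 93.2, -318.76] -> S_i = -2.33*(-3.42)^i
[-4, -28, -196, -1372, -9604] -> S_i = -4*7^i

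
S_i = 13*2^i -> [13, 26, 52, 104, 208]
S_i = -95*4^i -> [-95, -380, -1520, -6080, -24320]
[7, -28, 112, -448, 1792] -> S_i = 7*-4^i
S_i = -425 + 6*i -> [-425, -419, -413, -407, -401]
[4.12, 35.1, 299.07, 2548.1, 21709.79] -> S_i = 4.12*8.52^i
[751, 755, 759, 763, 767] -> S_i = 751 + 4*i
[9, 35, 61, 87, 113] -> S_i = 9 + 26*i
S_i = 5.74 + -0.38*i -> [5.74, 5.36, 4.98, 4.6, 4.22]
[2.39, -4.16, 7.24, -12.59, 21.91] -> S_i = 2.39*(-1.74)^i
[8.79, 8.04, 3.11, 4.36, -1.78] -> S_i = Random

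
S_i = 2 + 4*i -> [2, 6, 10, 14, 18]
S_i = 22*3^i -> [22, 66, 198, 594, 1782]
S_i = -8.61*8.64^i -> [-8.61, -74.39, -642.73, -5553.21, -47979.77]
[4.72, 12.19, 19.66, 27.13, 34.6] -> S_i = 4.72 + 7.47*i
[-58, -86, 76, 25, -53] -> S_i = Random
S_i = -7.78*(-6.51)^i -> [-7.78, 50.65, -329.72, 2146.46, -13973.45]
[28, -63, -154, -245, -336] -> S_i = 28 + -91*i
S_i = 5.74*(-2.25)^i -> [5.74, -12.92, 29.06, -65.38, 147.11]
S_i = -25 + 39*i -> [-25, 14, 53, 92, 131]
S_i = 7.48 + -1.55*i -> [7.48, 5.93, 4.38, 2.83, 1.28]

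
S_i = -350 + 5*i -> [-350, -345, -340, -335, -330]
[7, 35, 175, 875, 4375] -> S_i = 7*5^i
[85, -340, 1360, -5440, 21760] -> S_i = 85*-4^i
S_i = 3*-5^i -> [3, -15, 75, -375, 1875]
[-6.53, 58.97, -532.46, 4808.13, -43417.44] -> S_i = -6.53*(-9.03)^i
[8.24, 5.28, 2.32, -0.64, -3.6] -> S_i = 8.24 + -2.96*i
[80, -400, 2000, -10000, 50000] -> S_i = 80*-5^i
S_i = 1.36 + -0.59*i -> [1.36, 0.77, 0.18, -0.41, -1.0]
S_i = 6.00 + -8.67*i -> [6.0, -2.67, -11.34, -20.01, -28.68]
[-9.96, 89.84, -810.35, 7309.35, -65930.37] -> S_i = -9.96*(-9.02)^i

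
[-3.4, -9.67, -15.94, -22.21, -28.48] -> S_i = -3.40 + -6.27*i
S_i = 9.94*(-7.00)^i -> [9.94, -69.58, 487.06, -3409.42, 23865.94]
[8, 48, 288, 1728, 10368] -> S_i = 8*6^i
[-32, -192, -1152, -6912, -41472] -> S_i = -32*6^i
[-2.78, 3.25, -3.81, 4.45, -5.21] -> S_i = -2.78*(-1.17)^i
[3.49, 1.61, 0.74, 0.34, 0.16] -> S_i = 3.49*0.46^i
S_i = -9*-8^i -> [-9, 72, -576, 4608, -36864]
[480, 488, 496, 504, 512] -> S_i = 480 + 8*i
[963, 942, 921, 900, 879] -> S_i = 963 + -21*i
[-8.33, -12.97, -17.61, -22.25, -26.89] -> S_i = -8.33 + -4.64*i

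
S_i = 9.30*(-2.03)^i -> [9.3, -18.88, 38.32, -77.8, 157.93]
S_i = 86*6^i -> [86, 516, 3096, 18576, 111456]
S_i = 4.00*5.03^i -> [4.0, 20.12, 101.2, 509.05, 2560.54]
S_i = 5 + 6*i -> [5, 11, 17, 23, 29]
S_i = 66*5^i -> [66, 330, 1650, 8250, 41250]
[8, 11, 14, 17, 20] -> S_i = 8 + 3*i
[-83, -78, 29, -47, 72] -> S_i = Random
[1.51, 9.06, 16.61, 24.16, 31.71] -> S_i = 1.51 + 7.55*i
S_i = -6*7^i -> [-6, -42, -294, -2058, -14406]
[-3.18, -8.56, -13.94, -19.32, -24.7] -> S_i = -3.18 + -5.38*i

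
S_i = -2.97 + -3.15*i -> [-2.97, -6.12, -9.27, -12.42, -15.57]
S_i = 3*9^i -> [3, 27, 243, 2187, 19683]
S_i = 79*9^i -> [79, 711, 6399, 57591, 518319]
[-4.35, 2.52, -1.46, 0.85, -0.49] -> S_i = -4.35*(-0.58)^i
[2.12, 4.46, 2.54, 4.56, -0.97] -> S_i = Random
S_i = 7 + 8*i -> [7, 15, 23, 31, 39]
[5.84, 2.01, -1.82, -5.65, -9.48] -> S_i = 5.84 + -3.83*i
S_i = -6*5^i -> [-6, -30, -150, -750, -3750]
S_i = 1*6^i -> [1, 6, 36, 216, 1296]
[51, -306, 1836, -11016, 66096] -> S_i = 51*-6^i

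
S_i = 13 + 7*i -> [13, 20, 27, 34, 41]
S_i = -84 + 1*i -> [-84, -83, -82, -81, -80]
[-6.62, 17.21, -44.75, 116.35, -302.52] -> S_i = -6.62*(-2.60)^i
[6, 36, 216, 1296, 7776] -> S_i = 6*6^i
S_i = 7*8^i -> [7, 56, 448, 3584, 28672]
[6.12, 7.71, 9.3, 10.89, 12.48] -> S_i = 6.12 + 1.59*i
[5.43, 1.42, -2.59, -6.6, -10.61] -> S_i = 5.43 + -4.01*i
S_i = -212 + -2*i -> [-212, -214, -216, -218, -220]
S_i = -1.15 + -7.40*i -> [-1.15, -8.55, -15.95, -23.35, -30.75]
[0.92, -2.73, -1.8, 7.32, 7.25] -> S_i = Random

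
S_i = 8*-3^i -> [8, -24, 72, -216, 648]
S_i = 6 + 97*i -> [6, 103, 200, 297, 394]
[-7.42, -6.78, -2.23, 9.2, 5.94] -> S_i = Random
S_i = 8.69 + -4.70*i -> [8.69, 3.99, -0.71, -5.41, -10.11]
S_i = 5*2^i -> [5, 10, 20, 40, 80]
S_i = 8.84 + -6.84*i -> [8.84, 2.0, -4.84, -11.68, -18.52]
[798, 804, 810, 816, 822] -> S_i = 798 + 6*i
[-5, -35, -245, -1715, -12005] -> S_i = -5*7^i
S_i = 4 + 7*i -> [4, 11, 18, 25, 32]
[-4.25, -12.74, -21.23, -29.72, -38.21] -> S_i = -4.25 + -8.49*i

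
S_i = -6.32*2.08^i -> [-6.32, -13.15, -27.34, -56.87, -118.3]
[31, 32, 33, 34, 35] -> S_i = 31 + 1*i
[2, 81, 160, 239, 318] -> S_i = 2 + 79*i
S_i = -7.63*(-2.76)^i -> [-7.63, 21.06, -58.12, 160.42, -442.75]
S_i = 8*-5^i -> [8, -40, 200, -1000, 5000]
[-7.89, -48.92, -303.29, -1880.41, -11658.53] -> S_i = -7.89*6.20^i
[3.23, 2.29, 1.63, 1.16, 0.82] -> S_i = 3.23*0.71^i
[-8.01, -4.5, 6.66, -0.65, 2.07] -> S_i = Random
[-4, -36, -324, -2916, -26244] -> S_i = -4*9^i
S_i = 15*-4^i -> [15, -60, 240, -960, 3840]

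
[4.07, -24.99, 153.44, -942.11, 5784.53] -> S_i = 4.07*(-6.14)^i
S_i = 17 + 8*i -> [17, 25, 33, 41, 49]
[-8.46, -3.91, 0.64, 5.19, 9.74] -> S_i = -8.46 + 4.55*i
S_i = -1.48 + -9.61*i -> [-1.48, -11.09, -20.7, -30.31, -39.92]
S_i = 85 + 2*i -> [85, 87, 89, 91, 93]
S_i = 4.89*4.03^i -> [4.89, 19.71, 79.42, 320.05, 1289.82]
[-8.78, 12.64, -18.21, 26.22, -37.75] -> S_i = -8.78*(-1.44)^i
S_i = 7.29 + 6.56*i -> [7.29, 13.85, 20.41, 26.97, 33.53]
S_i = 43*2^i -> [43, 86, 172, 344, 688]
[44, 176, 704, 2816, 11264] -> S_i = 44*4^i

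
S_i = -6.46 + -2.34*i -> [-6.46, -8.8, -11.14, -13.48, -15.82]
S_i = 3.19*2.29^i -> [3.19, 7.31, 16.73, 38.31, 87.73]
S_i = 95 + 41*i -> [95, 136, 177, 218, 259]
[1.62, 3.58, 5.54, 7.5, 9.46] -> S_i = 1.62 + 1.96*i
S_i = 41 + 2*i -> [41, 43, 45, 47, 49]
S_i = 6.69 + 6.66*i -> [6.69, 13.35, 20.01, 26.67, 33.33]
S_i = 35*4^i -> [35, 140, 560, 2240, 8960]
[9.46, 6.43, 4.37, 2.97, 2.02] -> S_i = 9.46*0.68^i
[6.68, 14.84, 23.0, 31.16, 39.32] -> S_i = 6.68 + 8.16*i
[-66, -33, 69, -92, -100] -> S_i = Random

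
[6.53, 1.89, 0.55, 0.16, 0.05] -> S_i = 6.53*0.29^i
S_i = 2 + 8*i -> [2, 10, 18, 26, 34]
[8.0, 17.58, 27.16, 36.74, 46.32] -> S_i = 8.00 + 9.58*i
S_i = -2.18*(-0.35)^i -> [-2.18, 0.76, -0.27, 0.09, -0.03]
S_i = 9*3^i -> [9, 27, 81, 243, 729]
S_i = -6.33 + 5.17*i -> [-6.33, -1.16, 4.01, 9.18, 14.35]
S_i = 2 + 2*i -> [2, 4, 6, 8, 10]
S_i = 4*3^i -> [4, 12, 36, 108, 324]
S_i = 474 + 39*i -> [474, 513, 552, 591, 630]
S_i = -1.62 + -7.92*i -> [-1.62, -9.54, -17.46, -25.38, -33.3]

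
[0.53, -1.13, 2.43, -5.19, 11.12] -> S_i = 0.53*(-2.14)^i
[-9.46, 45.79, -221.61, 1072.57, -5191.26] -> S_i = -9.46*(-4.84)^i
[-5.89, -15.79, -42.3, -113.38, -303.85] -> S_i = -5.89*2.68^i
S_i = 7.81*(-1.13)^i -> [7.81, -8.83, 9.97, -11.27, 12.73]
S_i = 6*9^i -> [6, 54, 486, 4374, 39366]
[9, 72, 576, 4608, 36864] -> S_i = 9*8^i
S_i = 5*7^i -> [5, 35, 245, 1715, 12005]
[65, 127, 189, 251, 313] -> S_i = 65 + 62*i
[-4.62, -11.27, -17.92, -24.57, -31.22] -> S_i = -4.62 + -6.65*i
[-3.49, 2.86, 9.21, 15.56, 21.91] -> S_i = -3.49 + 6.35*i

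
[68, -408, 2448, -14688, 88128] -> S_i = 68*-6^i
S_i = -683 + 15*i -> [-683, -668, -653, -638, -623]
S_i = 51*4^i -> [51, 204, 816, 3264, 13056]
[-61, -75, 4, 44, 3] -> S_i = Random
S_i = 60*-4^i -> [60, -240, 960, -3840, 15360]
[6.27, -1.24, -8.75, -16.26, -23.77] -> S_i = 6.27 + -7.51*i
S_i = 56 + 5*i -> [56, 61, 66, 71, 76]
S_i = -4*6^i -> [-4, -24, -144, -864, -5184]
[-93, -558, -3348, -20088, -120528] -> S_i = -93*6^i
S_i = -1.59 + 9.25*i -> [-1.59, 7.66, 16.91, 26.16, 35.41]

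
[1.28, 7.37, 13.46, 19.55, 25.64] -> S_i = 1.28 + 6.09*i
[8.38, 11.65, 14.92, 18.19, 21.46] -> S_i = 8.38 + 3.27*i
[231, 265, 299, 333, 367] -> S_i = 231 + 34*i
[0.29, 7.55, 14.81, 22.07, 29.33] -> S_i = 0.29 + 7.26*i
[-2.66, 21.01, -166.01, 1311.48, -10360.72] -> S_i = -2.66*(-7.90)^i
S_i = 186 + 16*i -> [186, 202, 218, 234, 250]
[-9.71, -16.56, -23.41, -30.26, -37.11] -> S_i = -9.71 + -6.85*i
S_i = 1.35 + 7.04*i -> [1.35, 8.39, 15.43, 22.47, 29.51]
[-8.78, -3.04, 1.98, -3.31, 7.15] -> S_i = Random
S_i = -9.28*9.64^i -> [-9.28, -89.46, -862.39, -8313.41, -80141.25]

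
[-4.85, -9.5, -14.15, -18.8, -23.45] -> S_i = -4.85 + -4.65*i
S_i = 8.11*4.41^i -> [8.11, 35.77, 157.72, 695.56, 3067.43]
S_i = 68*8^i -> [68, 544, 4352, 34816, 278528]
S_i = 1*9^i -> [1, 9, 81, 729, 6561]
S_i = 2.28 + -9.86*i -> [2.28, -7.58, -17.44, -27.3, -37.16]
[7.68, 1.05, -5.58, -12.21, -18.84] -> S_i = 7.68 + -6.63*i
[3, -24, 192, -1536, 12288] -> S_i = 3*-8^i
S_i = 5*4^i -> [5, 20, 80, 320, 1280]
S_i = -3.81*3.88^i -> [-3.81, -14.78, -57.36, -222.55, -863.48]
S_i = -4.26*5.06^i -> [-4.26, -21.56, -109.07, -551.9, -2792.62]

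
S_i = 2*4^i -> [2, 8, 32, 128, 512]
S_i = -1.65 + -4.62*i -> [-1.65, -6.27, -10.89, -15.51, -20.13]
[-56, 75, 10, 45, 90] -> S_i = Random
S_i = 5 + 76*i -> [5, 81, 157, 233, 309]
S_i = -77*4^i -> [-77, -308, -1232, -4928, -19712]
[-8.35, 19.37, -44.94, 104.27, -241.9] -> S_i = -8.35*(-2.32)^i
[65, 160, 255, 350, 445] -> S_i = 65 + 95*i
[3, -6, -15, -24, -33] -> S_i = 3 + -9*i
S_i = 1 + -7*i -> [1, -6, -13, -20, -27]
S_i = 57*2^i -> [57, 114, 228, 456, 912]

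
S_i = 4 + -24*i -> [4, -20, -44, -68, -92]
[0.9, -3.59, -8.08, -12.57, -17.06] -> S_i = 0.90 + -4.49*i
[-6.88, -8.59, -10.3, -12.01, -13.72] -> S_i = -6.88 + -1.71*i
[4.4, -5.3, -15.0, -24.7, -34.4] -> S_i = 4.40 + -9.70*i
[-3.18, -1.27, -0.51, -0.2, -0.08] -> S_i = -3.18*0.40^i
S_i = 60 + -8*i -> [60, 52, 44, 36, 28]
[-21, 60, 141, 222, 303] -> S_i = -21 + 81*i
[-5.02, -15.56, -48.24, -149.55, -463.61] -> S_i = -5.02*3.10^i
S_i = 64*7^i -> [64, 448, 3136, 21952, 153664]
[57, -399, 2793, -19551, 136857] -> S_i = 57*-7^i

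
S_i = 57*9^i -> [57, 513, 4617, 41553, 373977]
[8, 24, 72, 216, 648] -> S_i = 8*3^i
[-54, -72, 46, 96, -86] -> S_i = Random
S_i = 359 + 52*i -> [359, 411, 463, 515, 567]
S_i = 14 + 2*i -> [14, 16, 18, 20, 22]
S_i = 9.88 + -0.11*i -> [9.88, 9.77, 9.66, 9.55, 9.44]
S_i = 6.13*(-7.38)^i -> [6.13, -45.24, 333.87, -2463.94, 18183.85]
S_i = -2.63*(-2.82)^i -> [-2.63, 7.42, -20.91, 58.98, -166.32]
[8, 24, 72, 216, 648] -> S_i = 8*3^i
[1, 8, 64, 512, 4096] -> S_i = 1*8^i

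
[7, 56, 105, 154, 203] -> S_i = 7 + 49*i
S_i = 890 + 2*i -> [890, 892, 894, 896, 898]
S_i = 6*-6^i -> [6, -36, 216, -1296, 7776]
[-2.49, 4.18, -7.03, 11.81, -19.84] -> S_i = -2.49*(-1.68)^i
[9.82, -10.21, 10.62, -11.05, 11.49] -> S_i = 9.82*(-1.04)^i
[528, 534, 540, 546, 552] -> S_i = 528 + 6*i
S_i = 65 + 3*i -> [65, 68, 71, 74, 77]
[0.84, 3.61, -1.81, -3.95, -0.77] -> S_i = Random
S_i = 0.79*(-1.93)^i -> [0.79, -1.52, 2.94, -5.68, 10.96]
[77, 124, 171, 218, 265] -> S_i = 77 + 47*i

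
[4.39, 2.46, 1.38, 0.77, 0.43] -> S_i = 4.39*0.56^i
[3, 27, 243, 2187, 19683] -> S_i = 3*9^i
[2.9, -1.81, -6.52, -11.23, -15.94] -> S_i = 2.90 + -4.71*i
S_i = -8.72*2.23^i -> [-8.72, -19.45, -43.36, -96.7, -215.64]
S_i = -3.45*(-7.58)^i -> [-3.45, 26.15, -198.22, 1502.54, -11389.27]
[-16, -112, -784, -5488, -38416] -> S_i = -16*7^i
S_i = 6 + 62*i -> [6, 68, 130, 192, 254]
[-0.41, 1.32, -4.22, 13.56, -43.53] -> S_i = -0.41*(-3.21)^i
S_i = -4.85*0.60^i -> [-4.85, -2.91, -1.75, -1.05, -0.63]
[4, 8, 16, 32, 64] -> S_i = 4*2^i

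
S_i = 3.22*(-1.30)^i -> [3.22, -4.19, 5.44, -7.07, 9.2]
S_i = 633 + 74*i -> [633, 707, 781, 855, 929]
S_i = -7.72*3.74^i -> [-7.72, -28.87, -107.98, -403.86, -1510.44]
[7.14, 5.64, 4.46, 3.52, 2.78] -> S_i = 7.14*0.79^i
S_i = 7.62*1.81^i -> [7.62, 13.79, 24.96, 45.18, 81.78]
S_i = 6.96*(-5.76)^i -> [6.96, -40.09, 230.92, -1330.08, 7661.24]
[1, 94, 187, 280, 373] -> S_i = 1 + 93*i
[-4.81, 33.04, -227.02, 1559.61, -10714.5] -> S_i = -4.81*(-6.87)^i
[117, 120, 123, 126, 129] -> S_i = 117 + 3*i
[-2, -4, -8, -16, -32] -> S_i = -2*2^i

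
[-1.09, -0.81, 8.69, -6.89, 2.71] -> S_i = Random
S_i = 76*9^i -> [76, 684, 6156, 55404, 498636]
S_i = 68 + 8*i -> [68, 76, 84, 92, 100]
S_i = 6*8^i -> [6, 48, 384, 3072, 24576]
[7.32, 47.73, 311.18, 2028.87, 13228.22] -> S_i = 7.32*6.52^i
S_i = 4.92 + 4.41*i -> [4.92, 9.33, 13.74, 18.15, 22.56]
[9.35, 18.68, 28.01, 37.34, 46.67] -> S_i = 9.35 + 9.33*i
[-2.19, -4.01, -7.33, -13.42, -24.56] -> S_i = -2.19*1.83^i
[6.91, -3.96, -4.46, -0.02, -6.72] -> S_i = Random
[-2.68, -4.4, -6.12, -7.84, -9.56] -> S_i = -2.68 + -1.72*i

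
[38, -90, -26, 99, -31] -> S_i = Random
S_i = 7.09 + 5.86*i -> [7.09, 12.95, 18.81, 24.67, 30.53]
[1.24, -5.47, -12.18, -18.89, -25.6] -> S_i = 1.24 + -6.71*i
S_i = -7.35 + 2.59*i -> [-7.35, -4.76, -2.17, 0.42, 3.01]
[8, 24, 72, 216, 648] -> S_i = 8*3^i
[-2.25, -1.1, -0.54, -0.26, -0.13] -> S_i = -2.25*0.49^i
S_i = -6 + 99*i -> [-6, 93, 192, 291, 390]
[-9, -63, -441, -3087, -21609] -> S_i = -9*7^i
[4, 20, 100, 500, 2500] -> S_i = 4*5^i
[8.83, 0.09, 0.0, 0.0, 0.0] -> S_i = 8.83*0.01^i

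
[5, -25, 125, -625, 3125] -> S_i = 5*-5^i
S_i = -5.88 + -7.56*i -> [-5.88, -13.44, -21.0, -28.56, -36.12]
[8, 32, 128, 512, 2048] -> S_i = 8*4^i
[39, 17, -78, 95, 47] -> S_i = Random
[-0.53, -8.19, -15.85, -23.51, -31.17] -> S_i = -0.53 + -7.66*i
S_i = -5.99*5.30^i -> [-5.99, -31.75, -168.26, -891.77, -4726.4]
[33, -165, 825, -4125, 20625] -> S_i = 33*-5^i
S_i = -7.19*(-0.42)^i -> [-7.19, 3.02, -1.27, 0.53, -0.22]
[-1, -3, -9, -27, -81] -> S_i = -1*3^i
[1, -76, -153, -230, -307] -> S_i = 1 + -77*i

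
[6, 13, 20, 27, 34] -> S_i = 6 + 7*i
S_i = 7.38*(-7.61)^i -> [7.38, -56.16, 427.39, -3252.45, 24751.13]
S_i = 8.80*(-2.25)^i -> [8.8, -19.8, 44.55, -100.24, 225.53]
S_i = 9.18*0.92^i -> [9.18, 8.45, 7.77, 7.15, 6.58]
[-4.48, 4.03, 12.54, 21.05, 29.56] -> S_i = -4.48 + 8.51*i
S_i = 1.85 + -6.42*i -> [1.85, -4.57, -10.99, -17.41, -23.83]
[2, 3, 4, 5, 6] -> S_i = 2 + 1*i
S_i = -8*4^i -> [-8, -32, -128, -512, -2048]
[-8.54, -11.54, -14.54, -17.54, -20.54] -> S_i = -8.54 + -3.00*i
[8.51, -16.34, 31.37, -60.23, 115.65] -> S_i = 8.51*(-1.92)^i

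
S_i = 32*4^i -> [32, 128, 512, 2048, 8192]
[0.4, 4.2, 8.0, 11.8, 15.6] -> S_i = 0.40 + 3.80*i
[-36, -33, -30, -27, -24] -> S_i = -36 + 3*i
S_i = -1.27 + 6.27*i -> [-1.27, 5.0, 11.27, 17.54, 23.81]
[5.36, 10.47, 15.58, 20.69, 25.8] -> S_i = 5.36 + 5.11*i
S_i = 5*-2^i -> [5, -10, 20, -40, 80]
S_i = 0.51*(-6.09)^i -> [0.51, -3.11, 18.91, -115.19, 701.52]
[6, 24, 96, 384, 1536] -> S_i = 6*4^i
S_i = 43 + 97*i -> [43, 140, 237, 334, 431]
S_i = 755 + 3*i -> [755, 758, 761, 764, 767]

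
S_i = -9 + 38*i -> [-9, 29, 67, 105, 143]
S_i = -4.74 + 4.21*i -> [-4.74, -0.53, 3.68, 7.89, 12.1]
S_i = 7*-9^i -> [7, -63, 567, -5103, 45927]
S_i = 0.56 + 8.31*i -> [0.56, 8.87, 17.18, 25.49, 33.8]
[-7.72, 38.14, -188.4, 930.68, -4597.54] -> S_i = -7.72*(-4.94)^i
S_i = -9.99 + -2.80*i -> [-9.99, -12.79, -15.59, -18.39, -21.19]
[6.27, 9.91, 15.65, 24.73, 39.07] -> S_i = 6.27*1.58^i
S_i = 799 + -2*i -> [799, 797, 795, 793, 791]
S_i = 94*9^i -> [94, 846, 7614, 68526, 616734]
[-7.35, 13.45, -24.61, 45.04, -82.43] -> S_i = -7.35*(-1.83)^i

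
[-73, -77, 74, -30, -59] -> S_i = Random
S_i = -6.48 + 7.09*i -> [-6.48, 0.61, 7.7, 14.79, 21.88]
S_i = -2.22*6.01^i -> [-2.22, -13.34, -80.19, -481.92, -2896.35]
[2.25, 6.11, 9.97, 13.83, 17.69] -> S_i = 2.25 + 3.86*i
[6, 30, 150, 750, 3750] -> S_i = 6*5^i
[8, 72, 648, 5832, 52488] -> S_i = 8*9^i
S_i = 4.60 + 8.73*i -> [4.6, 13.33, 22.06, 30.79, 39.52]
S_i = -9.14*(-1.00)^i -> [-9.14, 9.14, -9.14, 9.14, -9.14]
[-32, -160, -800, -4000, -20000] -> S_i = -32*5^i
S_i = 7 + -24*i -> [7, -17, -41, -65, -89]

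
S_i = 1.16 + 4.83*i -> [1.16, 5.99, 10.82, 15.65, 20.48]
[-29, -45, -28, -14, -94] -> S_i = Random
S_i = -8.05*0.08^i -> [-8.05, -0.64, -0.05, -0.0, -0.0]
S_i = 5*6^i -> [5, 30, 180, 1080, 6480]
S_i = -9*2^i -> [-9, -18, -36, -72, -144]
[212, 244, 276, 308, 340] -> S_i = 212 + 32*i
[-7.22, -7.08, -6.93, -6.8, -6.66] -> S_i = -7.22*0.98^i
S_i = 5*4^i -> [5, 20, 80, 320, 1280]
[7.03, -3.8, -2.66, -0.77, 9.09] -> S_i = Random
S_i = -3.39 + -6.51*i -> [-3.39, -9.9, -16.41, -22.92, -29.43]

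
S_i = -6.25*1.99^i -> [-6.25, -12.44, -24.75, -49.25, -98.01]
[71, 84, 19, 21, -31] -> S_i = Random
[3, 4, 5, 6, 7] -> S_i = 3 + 1*i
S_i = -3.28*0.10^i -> [-3.28, -0.33, -0.03, -0.0, -0.0]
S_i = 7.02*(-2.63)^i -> [7.02, -18.46, 48.56, -127.7, 335.86]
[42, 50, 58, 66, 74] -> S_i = 42 + 8*i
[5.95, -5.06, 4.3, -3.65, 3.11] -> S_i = 5.95*(-0.85)^i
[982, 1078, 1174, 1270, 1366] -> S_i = 982 + 96*i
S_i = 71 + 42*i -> [71, 113, 155, 197, 239]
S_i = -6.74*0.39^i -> [-6.74, -2.63, -1.03, -0.4, -0.16]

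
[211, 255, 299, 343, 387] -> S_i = 211 + 44*i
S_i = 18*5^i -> [18, 90, 450, 2250, 11250]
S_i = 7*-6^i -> [7, -42, 252, -1512, 9072]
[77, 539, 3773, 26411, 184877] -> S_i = 77*7^i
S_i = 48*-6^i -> [48, -288, 1728, -10368, 62208]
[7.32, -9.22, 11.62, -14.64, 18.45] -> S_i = 7.32*(-1.26)^i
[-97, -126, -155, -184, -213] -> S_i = -97 + -29*i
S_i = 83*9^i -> [83, 747, 6723, 60507, 544563]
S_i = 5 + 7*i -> [5, 12, 19, 26, 33]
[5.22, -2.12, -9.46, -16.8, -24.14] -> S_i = 5.22 + -7.34*i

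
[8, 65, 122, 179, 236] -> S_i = 8 + 57*i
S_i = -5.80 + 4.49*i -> [-5.8, -1.31, 3.18, 7.67, 12.16]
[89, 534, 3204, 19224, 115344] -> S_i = 89*6^i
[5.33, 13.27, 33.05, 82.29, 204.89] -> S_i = 5.33*2.49^i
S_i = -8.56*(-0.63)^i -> [-8.56, 5.39, -3.4, 2.14, -1.35]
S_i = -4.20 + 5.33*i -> [-4.2, 1.13, 6.46, 11.79, 17.12]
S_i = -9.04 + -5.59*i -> [-9.04, -14.63, -20.22, -25.81, -31.4]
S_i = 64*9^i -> [64, 576, 5184, 46656, 419904]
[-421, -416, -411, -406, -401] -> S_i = -421 + 5*i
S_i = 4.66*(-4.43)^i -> [4.66, -20.64, 91.45, -405.13, 1794.74]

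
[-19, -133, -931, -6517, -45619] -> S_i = -19*7^i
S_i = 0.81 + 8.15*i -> [0.81, 8.96, 17.11, 25.26, 33.41]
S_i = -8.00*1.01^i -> [-8.0, -8.08, -8.16, -8.24, -8.32]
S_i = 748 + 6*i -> [748, 754, 760, 766, 772]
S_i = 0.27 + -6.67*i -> [0.27, -6.4, -13.07, -19.74, -26.41]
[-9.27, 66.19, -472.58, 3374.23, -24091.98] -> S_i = -9.27*(-7.14)^i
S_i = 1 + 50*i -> [1, 51, 101, 151, 201]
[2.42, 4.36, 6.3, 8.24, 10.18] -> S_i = 2.42 + 1.94*i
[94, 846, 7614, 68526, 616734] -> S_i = 94*9^i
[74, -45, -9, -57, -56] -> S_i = Random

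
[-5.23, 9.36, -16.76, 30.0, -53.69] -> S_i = -5.23*(-1.79)^i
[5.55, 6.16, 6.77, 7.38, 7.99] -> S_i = 5.55 + 0.61*i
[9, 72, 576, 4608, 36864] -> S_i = 9*8^i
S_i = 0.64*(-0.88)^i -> [0.64, -0.56, 0.5, -0.44, 0.38]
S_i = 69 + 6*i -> [69, 75, 81, 87, 93]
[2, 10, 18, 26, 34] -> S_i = 2 + 8*i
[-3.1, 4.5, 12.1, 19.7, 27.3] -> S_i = -3.10 + 7.60*i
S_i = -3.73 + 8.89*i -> [-3.73, 5.16, 14.05, 22.94, 31.83]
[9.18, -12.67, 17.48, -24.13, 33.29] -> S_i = 9.18*(-1.38)^i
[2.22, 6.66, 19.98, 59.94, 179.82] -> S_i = 2.22*3.00^i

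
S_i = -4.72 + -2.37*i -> [-4.72, -7.09, -9.46, -11.83, -14.2]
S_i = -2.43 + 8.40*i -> [-2.43, 5.97, 14.37, 22.77, 31.17]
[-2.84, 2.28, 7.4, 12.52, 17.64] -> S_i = -2.84 + 5.12*i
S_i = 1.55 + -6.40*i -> [1.55, -4.85, -11.25, -17.65, -24.05]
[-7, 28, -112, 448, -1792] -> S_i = -7*-4^i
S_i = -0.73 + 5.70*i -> [-0.73, 4.97, 10.67, 16.37, 22.07]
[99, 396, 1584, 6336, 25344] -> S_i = 99*4^i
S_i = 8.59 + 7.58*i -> [8.59, 16.17, 23.75, 31.33, 38.91]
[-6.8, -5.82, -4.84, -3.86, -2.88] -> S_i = -6.80 + 0.98*i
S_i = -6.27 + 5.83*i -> [-6.27, -0.44, 5.39, 11.22, 17.05]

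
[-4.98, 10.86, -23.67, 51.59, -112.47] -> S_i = -4.98*(-2.18)^i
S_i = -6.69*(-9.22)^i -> [-6.69, 61.68, -568.71, 5243.47, -48344.8]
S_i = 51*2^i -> [51, 102, 204, 408, 816]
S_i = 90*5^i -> [90, 450, 2250, 11250, 56250]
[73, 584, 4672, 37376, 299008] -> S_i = 73*8^i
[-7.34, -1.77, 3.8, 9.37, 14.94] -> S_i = -7.34 + 5.57*i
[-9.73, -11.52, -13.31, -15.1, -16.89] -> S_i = -9.73 + -1.79*i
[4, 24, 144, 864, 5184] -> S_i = 4*6^i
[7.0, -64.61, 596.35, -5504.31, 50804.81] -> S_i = 7.00*(-9.23)^i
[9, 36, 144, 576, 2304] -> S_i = 9*4^i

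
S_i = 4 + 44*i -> [4, 48, 92, 136, 180]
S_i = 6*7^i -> [6, 42, 294, 2058, 14406]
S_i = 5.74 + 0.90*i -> [5.74, 6.64, 7.54, 8.44, 9.34]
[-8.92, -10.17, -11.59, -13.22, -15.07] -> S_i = -8.92*1.14^i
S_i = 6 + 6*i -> [6, 12, 18, 24, 30]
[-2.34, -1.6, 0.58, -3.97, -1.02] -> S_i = Random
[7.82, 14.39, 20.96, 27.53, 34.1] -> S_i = 7.82 + 6.57*i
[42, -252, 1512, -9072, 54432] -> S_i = 42*-6^i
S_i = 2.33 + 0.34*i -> [2.33, 2.67, 3.01, 3.35, 3.69]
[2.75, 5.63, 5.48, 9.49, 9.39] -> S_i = Random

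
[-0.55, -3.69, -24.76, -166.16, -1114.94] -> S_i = -0.55*6.71^i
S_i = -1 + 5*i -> [-1, 4, 9, 14, 19]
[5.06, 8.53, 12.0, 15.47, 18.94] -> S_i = 5.06 + 3.47*i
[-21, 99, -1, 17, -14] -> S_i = Random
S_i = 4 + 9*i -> [4, 13, 22, 31, 40]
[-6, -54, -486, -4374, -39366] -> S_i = -6*9^i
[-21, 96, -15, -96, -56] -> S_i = Random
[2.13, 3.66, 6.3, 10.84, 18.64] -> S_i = 2.13*1.72^i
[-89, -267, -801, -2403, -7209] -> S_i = -89*3^i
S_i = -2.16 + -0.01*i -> [-2.16, -2.17, -2.18, -2.19, -2.2]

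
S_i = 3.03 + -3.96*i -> [3.03, -0.93, -4.89, -8.85, -12.81]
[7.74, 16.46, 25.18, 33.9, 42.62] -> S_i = 7.74 + 8.72*i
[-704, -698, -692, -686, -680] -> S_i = -704 + 6*i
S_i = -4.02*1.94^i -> [-4.02, -7.8, -15.13, -29.35, -56.94]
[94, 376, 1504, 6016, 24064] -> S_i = 94*4^i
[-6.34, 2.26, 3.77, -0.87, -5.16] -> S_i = Random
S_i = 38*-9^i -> [38, -342, 3078, -27702, 249318]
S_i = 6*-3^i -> [6, -18, 54, -162, 486]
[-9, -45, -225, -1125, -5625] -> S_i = -9*5^i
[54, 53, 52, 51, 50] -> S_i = 54 + -1*i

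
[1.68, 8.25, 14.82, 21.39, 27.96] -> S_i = 1.68 + 6.57*i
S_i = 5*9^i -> [5, 45, 405, 3645, 32805]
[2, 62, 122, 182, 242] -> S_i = 2 + 60*i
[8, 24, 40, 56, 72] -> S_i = 8 + 16*i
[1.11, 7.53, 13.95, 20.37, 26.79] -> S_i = 1.11 + 6.42*i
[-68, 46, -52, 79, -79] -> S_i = Random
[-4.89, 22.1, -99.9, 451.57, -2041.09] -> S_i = -4.89*(-4.52)^i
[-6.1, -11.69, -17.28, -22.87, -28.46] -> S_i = -6.10 + -5.59*i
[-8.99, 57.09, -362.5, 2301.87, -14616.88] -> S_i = -8.99*(-6.35)^i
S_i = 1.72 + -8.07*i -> [1.72, -6.35, -14.42, -22.49, -30.56]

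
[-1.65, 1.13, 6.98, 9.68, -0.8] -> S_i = Random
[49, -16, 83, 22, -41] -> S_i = Random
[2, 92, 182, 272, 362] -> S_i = 2 + 90*i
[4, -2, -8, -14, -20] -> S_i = 4 + -6*i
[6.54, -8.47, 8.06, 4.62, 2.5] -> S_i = Random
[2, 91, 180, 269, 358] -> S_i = 2 + 89*i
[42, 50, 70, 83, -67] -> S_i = Random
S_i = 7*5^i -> [7, 35, 175, 875, 4375]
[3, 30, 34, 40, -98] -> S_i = Random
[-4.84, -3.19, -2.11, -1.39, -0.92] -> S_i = -4.84*0.66^i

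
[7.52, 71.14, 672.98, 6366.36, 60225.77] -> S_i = 7.52*9.46^i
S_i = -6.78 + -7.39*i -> [-6.78, -14.17, -21.56, -28.95, -36.34]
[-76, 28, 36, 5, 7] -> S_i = Random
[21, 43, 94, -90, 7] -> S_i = Random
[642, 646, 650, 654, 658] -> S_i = 642 + 4*i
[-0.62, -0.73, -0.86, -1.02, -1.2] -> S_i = -0.62*1.18^i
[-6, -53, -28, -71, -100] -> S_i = Random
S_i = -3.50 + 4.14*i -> [-3.5, 0.64, 4.78, 8.92, 13.06]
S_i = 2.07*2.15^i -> [2.07, 4.45, 9.57, 20.57, 44.23]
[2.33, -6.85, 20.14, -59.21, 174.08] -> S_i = 2.33*(-2.94)^i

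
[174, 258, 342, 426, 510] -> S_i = 174 + 84*i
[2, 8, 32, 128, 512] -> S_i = 2*4^i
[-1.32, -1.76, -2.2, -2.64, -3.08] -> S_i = -1.32 + -0.44*i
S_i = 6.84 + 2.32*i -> [6.84, 9.16, 11.48, 13.8, 16.12]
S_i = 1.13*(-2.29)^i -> [1.13, -2.59, 5.93, -13.57, 31.08]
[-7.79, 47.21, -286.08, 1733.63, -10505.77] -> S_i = -7.79*(-6.06)^i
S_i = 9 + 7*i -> [9, 16, 23, 30, 37]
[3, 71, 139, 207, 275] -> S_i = 3 + 68*i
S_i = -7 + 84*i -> [-7, 77, 161, 245, 329]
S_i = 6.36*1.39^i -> [6.36, 8.84, 12.29, 17.08, 23.74]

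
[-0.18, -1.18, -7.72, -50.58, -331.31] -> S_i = -0.18*6.55^i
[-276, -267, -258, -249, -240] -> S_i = -276 + 9*i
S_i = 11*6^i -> [11, 66, 396, 2376, 14256]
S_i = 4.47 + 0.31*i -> [4.47, 4.78, 5.09, 5.4, 5.71]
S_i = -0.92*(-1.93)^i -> [-0.92, 1.78, -3.43, 6.61, -12.76]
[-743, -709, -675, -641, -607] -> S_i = -743 + 34*i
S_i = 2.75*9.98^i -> [2.75, 27.44, 273.9, 2733.53, 27280.66]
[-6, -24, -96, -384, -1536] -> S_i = -6*4^i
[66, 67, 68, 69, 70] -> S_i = 66 + 1*i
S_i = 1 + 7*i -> [1, 8, 15, 22, 29]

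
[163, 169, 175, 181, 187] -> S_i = 163 + 6*i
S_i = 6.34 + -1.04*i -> [6.34, 5.3, 4.26, 3.22, 2.18]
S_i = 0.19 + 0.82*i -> [0.19, 1.01, 1.83, 2.65, 3.47]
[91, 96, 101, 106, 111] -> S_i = 91 + 5*i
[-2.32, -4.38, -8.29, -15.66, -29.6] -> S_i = -2.32*1.89^i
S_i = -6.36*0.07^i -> [-6.36, -0.45, -0.03, -0.0, -0.0]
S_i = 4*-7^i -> [4, -28, 196, -1372, 9604]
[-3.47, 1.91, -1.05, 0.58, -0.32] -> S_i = -3.47*(-0.55)^i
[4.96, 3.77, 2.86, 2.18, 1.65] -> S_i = 4.96*0.76^i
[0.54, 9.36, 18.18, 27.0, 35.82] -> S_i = 0.54 + 8.82*i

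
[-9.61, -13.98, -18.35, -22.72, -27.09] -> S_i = -9.61 + -4.37*i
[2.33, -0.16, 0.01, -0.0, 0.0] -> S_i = 2.33*(-0.07)^i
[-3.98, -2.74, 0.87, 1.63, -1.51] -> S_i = Random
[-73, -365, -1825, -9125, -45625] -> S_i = -73*5^i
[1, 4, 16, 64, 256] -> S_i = 1*4^i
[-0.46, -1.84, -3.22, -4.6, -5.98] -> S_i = -0.46 + -1.38*i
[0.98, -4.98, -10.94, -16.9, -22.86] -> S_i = 0.98 + -5.96*i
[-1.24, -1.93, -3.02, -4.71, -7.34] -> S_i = -1.24*1.56^i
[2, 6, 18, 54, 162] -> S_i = 2*3^i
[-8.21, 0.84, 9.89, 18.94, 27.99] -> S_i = -8.21 + 9.05*i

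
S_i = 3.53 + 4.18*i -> [3.53, 7.71, 11.89, 16.07, 20.25]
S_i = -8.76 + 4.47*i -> [-8.76, -4.29, 0.18, 4.65, 9.12]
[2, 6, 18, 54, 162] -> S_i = 2*3^i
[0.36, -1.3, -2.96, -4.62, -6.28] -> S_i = 0.36 + -1.66*i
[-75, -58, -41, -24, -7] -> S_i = -75 + 17*i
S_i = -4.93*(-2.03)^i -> [-4.93, 10.01, -20.32, 41.24, -83.72]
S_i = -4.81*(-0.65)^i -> [-4.81, 3.13, -2.03, 1.32, -0.86]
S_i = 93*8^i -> [93, 744, 5952, 47616, 380928]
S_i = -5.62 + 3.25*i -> [-5.62, -2.37, 0.88, 4.13, 7.38]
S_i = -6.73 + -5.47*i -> [-6.73, -12.2, -17.67, -23.14, -28.61]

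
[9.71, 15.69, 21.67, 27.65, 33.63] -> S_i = 9.71 + 5.98*i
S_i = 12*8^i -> [12, 96, 768, 6144, 49152]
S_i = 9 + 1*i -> [9, 10, 11, 12, 13]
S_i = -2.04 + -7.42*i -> [-2.04, -9.46, -16.88, -24.3, -31.72]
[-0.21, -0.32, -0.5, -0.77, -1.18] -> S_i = -0.21*1.54^i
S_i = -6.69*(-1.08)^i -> [-6.69, 7.23, -7.8, 8.43, -9.1]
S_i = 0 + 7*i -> [0, 7, 14, 21, 28]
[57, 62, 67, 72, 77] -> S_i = 57 + 5*i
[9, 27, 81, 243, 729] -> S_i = 9*3^i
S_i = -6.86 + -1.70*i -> [-6.86, -8.56, -10.26, -11.96, -13.66]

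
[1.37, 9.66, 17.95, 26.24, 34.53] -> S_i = 1.37 + 8.29*i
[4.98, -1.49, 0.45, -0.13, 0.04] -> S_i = 4.98*(-0.30)^i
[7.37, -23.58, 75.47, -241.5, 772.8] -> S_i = 7.37*(-3.20)^i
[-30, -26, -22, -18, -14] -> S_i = -30 + 4*i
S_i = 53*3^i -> [53, 159, 477, 1431, 4293]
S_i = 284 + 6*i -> [284, 290, 296, 302, 308]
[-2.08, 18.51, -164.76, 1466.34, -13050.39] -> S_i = -2.08*(-8.90)^i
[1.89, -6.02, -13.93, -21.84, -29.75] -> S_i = 1.89 + -7.91*i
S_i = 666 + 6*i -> [666, 672, 678, 684, 690]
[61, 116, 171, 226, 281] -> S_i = 61 + 55*i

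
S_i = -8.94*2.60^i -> [-8.94, -23.24, -60.43, -157.13, -408.54]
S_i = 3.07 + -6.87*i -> [3.07, -3.8, -10.67, -17.54, -24.41]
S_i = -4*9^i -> [-4, -36, -324, -2916, -26244]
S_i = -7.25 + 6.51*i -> [-7.25, -0.74, 5.77, 12.28, 18.79]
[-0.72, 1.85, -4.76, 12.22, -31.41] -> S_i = -0.72*(-2.57)^i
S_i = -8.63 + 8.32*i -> [-8.63, -0.31, 8.01, 16.33, 24.65]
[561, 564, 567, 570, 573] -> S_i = 561 + 3*i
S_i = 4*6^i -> [4, 24, 144, 864, 5184]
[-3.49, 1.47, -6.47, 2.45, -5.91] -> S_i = Random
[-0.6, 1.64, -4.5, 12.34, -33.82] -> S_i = -0.60*(-2.74)^i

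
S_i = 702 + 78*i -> [702, 780, 858, 936, 1014]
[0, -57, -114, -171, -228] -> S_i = 0 + -57*i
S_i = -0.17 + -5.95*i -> [-0.17, -6.12, -12.07, -18.02, -23.97]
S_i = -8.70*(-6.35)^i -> [-8.7, 55.24, -350.81, 2227.62, -14145.36]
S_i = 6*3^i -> [6, 18, 54, 162, 486]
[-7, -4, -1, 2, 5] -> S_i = -7 + 3*i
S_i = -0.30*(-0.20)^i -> [-0.3, 0.06, -0.01, 0.0, -0.0]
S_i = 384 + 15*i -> [384, 399, 414, 429, 444]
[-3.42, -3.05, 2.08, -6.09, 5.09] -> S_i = Random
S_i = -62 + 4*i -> [-62, -58, -54, -50, -46]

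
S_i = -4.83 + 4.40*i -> [-4.83, -0.43, 3.97, 8.37, 12.77]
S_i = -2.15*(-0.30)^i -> [-2.15, 0.64, -0.19, 0.06, -0.02]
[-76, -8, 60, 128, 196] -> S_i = -76 + 68*i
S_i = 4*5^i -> [4, 20, 100, 500, 2500]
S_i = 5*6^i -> [5, 30, 180, 1080, 6480]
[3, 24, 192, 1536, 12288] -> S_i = 3*8^i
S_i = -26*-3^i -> [-26, 78, -234, 702, -2106]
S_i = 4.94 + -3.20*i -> [4.94, 1.74, -1.46, -4.66, -7.86]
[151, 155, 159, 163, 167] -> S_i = 151 + 4*i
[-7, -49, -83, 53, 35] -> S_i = Random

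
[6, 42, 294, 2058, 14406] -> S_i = 6*7^i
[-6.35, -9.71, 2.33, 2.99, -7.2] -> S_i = Random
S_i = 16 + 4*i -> [16, 20, 24, 28, 32]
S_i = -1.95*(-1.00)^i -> [-1.95, 1.95, -1.95, 1.95, -1.95]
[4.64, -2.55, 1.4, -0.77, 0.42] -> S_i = 4.64*(-0.55)^i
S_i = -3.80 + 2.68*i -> [-3.8, -1.12, 1.56, 4.24, 6.92]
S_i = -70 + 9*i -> [-70, -61, -52, -43, -34]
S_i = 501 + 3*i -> [501, 504, 507, 510, 513]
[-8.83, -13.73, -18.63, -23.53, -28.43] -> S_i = -8.83 + -4.90*i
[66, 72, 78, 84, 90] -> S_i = 66 + 6*i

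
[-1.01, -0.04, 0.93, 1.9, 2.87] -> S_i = -1.01 + 0.97*i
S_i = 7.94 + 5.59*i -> [7.94, 13.53, 19.12, 24.71, 30.3]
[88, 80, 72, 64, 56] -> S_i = 88 + -8*i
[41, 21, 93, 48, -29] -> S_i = Random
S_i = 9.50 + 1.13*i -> [9.5, 10.63, 11.76, 12.89, 14.02]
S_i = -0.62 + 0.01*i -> [-0.62, -0.61, -0.6, -0.59, -0.58]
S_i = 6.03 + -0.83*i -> [6.03, 5.2, 4.37, 3.54, 2.71]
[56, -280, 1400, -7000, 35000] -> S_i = 56*-5^i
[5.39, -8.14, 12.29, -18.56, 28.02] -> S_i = 5.39*(-1.51)^i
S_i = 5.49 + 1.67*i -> [5.49, 7.16, 8.83, 10.5, 12.17]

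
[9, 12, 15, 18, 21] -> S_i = 9 + 3*i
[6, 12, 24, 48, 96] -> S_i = 6*2^i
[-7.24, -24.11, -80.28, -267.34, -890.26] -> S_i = -7.24*3.33^i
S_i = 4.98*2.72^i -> [4.98, 13.55, 36.84, 100.22, 272.59]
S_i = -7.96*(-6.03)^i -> [-7.96, 48.0, -289.43, 1745.28, -10524.04]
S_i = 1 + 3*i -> [1, 4, 7, 10, 13]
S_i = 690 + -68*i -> [690, 622, 554, 486, 418]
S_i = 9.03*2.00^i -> [9.03, 18.06, 36.12, 72.24, 144.48]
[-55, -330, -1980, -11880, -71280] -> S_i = -55*6^i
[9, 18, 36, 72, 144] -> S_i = 9*2^i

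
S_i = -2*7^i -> [-2, -14, -98, -686, -4802]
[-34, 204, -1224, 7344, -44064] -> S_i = -34*-6^i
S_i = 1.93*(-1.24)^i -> [1.93, -2.39, 2.97, -3.68, 4.56]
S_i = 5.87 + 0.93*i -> [5.87, 6.8, 7.73, 8.66, 9.59]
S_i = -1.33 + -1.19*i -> [-1.33, -2.52, -3.71, -4.9, -6.09]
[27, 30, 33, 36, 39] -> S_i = 27 + 3*i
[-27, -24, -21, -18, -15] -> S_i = -27 + 3*i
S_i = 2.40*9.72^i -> [2.4, 23.33, 226.75, 2203.99, 21422.8]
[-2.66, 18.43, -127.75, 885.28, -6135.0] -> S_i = -2.66*(-6.93)^i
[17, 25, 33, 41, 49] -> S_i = 17 + 8*i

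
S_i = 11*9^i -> [11, 99, 891, 8019, 72171]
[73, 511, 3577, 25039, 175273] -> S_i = 73*7^i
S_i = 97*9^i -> [97, 873, 7857, 70713, 636417]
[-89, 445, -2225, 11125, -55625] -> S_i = -89*-5^i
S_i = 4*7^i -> [4, 28, 196, 1372, 9604]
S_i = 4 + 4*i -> [4, 8, 12, 16, 20]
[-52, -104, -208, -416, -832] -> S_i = -52*2^i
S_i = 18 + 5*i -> [18, 23, 28, 33, 38]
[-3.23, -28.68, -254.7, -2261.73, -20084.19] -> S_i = -3.23*8.88^i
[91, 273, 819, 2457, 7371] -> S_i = 91*3^i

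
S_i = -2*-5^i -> [-2, 10, -50, 250, -1250]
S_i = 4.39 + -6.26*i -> [4.39, -1.87, -8.13, -14.39, -20.65]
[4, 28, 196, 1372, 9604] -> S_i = 4*7^i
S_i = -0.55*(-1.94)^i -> [-0.55, 1.07, -2.07, 4.02, -7.79]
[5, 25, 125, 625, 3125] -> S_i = 5*5^i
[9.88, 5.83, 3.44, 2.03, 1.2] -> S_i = 9.88*0.59^i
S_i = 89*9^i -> [89, 801, 7209, 64881, 583929]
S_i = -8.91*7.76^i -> [-8.91, -69.14, -536.54, -4163.54, -32309.08]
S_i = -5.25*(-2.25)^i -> [-5.25, 11.81, -26.58, 59.8, -134.55]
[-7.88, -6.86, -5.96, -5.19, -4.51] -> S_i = -7.88*0.87^i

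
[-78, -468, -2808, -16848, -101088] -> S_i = -78*6^i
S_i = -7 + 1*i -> [-7, -6, -5, -4, -3]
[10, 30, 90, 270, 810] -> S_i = 10*3^i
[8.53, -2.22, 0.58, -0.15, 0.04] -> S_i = 8.53*(-0.26)^i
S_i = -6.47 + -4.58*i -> [-6.47, -11.05, -15.63, -20.21, -24.79]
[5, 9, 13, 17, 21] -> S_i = 5 + 4*i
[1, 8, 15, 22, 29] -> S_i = 1 + 7*i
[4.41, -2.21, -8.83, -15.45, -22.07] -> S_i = 4.41 + -6.62*i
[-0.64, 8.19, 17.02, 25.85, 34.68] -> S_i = -0.64 + 8.83*i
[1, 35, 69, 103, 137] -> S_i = 1 + 34*i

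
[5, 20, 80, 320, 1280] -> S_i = 5*4^i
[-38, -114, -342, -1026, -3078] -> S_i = -38*3^i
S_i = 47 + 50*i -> [47, 97, 147, 197, 247]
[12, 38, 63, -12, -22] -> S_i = Random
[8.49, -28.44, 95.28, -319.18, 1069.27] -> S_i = 8.49*(-3.35)^i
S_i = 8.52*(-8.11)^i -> [8.52, -69.1, 560.38, -4544.67, 36857.26]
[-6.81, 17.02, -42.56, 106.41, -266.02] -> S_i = -6.81*(-2.50)^i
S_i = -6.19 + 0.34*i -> [-6.19, -5.85, -5.51, -5.17, -4.83]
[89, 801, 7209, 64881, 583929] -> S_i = 89*9^i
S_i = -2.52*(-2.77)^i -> [-2.52, 6.98, -19.34, 53.56, -148.36]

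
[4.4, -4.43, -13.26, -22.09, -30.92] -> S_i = 4.40 + -8.83*i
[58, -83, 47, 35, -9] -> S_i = Random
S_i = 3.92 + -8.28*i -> [3.92, -4.36, -12.64, -20.92, -29.2]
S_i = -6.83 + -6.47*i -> [-6.83, -13.3, -19.77, -26.24, -32.71]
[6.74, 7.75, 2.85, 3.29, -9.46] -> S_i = Random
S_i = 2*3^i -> [2, 6, 18, 54, 162]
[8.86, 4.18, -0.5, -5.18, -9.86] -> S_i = 8.86 + -4.68*i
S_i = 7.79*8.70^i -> [7.79, 67.77, 589.63, 5129.74, 44628.72]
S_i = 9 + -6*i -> [9, 3, -3, -9, -15]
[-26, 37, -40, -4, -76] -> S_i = Random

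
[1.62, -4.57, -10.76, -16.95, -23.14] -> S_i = 1.62 + -6.19*i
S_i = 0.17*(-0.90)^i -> [0.17, -0.15, 0.14, -0.12, 0.11]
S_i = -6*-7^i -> [-6, 42, -294, 2058, -14406]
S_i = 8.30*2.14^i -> [8.3, 17.76, 38.01, 81.34, 174.07]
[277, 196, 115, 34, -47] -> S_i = 277 + -81*i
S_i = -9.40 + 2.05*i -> [-9.4, -7.35, -5.3, -3.25, -1.2]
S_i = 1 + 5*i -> [1, 6, 11, 16, 21]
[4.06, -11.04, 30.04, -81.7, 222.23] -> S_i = 4.06*(-2.72)^i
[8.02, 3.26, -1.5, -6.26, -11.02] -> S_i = 8.02 + -4.76*i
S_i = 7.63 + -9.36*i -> [7.63, -1.73, -11.09, -20.45, -29.81]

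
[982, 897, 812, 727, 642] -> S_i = 982 + -85*i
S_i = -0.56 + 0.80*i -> [-0.56, 0.24, 1.04, 1.84, 2.64]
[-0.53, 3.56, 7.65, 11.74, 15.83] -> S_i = -0.53 + 4.09*i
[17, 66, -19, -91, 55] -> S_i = Random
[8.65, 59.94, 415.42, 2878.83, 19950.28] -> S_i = 8.65*6.93^i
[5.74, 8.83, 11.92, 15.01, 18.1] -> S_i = 5.74 + 3.09*i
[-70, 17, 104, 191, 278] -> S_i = -70 + 87*i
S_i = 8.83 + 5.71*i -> [8.83, 14.54, 20.25, 25.96, 31.67]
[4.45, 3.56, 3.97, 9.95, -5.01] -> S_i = Random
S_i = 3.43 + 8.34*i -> [3.43, 11.77, 20.11, 28.45, 36.79]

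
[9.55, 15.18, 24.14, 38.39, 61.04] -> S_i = 9.55*1.59^i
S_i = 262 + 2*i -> [262, 264, 266, 268, 270]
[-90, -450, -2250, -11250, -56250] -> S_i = -90*5^i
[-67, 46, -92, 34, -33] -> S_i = Random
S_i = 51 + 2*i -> [51, 53, 55, 57, 59]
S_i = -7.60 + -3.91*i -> [-7.6, -11.51, -15.42, -19.33, -23.24]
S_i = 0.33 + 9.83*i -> [0.33, 10.16, 19.99, 29.82, 39.65]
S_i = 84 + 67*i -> [84, 151, 218, 285, 352]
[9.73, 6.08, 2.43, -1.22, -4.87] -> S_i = 9.73 + -3.65*i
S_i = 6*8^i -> [6, 48, 384, 3072, 24576]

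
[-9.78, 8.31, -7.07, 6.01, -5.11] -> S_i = -9.78*(-0.85)^i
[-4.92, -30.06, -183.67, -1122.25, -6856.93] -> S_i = -4.92*6.11^i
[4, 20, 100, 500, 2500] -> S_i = 4*5^i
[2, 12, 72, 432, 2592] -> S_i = 2*6^i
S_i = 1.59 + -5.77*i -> [1.59, -4.18, -9.95, -15.72, -21.49]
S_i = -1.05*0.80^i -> [-1.05, -0.84, -0.67, -0.54, -0.43]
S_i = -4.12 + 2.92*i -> [-4.12, -1.2, 1.72, 4.64, 7.56]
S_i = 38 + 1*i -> [38, 39, 40, 41, 42]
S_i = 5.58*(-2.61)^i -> [5.58, -14.56, 38.01, -99.21, 258.94]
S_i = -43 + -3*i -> [-43, -46, -49, -52, -55]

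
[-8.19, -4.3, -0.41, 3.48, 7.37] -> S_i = -8.19 + 3.89*i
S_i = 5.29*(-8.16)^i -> [5.29, -43.17, 352.24, -2874.26, 23453.97]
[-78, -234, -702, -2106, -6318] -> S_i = -78*3^i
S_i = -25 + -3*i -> [-25, -28, -31, -34, -37]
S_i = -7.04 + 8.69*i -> [-7.04, 1.65, 10.34, 19.03, 27.72]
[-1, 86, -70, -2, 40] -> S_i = Random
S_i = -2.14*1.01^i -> [-2.14, -2.16, -2.18, -2.2, -2.23]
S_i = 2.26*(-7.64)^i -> [2.26, -17.27, 131.92, -1007.83, 7699.84]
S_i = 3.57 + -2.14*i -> [3.57, 1.43, -0.71, -2.85, -4.99]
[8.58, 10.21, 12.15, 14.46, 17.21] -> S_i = 8.58*1.19^i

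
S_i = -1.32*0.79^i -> [-1.32, -1.04, -0.82, -0.65, -0.51]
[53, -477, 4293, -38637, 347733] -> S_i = 53*-9^i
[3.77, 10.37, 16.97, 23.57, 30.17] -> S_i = 3.77 + 6.60*i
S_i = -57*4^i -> [-57, -228, -912, -3648, -14592]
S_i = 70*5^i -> [70, 350, 1750, 8750, 43750]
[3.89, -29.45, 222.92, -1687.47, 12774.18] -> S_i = 3.89*(-7.57)^i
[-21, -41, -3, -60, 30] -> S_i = Random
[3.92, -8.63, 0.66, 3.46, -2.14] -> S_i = Random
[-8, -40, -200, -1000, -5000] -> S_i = -8*5^i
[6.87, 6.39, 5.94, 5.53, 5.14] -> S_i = 6.87*0.93^i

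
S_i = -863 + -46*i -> [-863, -909, -955, -1001, -1047]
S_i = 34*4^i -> [34, 136, 544, 2176, 8704]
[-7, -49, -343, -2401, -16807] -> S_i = -7*7^i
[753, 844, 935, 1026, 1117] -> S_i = 753 + 91*i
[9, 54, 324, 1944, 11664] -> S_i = 9*6^i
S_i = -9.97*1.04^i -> [-9.97, -10.37, -10.78, -11.21, -11.66]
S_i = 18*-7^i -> [18, -126, 882, -6174, 43218]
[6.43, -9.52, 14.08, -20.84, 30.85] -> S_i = 6.43*(-1.48)^i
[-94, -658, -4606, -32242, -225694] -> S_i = -94*7^i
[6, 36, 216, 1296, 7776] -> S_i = 6*6^i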